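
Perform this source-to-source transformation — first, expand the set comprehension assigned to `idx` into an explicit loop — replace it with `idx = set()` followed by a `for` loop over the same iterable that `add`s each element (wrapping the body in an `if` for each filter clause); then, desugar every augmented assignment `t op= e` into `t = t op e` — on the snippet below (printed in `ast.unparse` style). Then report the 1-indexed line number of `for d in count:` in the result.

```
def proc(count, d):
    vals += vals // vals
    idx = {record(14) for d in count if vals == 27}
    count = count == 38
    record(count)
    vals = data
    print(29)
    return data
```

Transformed code:
def proc(count, d):
    vals = vals + vals // vals
    idx = set()
    for d in count:
        if vals == 27:
            idx.add(record(14))
    count = count == 38
    record(count)
    vals = data
    print(29)
    return data

4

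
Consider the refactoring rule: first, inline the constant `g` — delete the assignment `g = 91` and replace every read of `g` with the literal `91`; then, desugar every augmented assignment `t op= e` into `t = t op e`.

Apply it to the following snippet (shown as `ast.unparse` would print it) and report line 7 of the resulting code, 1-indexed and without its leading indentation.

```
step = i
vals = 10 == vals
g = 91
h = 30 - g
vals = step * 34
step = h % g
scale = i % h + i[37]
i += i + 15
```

i = i + (i + 15)

Transformed code:
step = i
vals = 10 == vals
h = 30 - 91
vals = step * 34
step = h % 91
scale = i % h + i[37]
i = i + (i + 15)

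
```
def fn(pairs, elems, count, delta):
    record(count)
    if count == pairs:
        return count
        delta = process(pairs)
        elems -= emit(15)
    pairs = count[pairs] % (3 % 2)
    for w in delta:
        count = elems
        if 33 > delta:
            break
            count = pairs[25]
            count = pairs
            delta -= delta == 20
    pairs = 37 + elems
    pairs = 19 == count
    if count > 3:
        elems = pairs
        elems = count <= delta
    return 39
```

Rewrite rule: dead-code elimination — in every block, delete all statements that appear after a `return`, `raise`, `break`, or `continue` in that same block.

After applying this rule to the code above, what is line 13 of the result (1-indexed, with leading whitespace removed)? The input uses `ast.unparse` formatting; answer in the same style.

elems = pairs

Transformed code:
def fn(pairs, elems, count, delta):
    record(count)
    if count == pairs:
        return count
    pairs = count[pairs] % (3 % 2)
    for w in delta:
        count = elems
        if 33 > delta:
            break
    pairs = 37 + elems
    pairs = 19 == count
    if count > 3:
        elems = pairs
        elems = count <= delta
    return 39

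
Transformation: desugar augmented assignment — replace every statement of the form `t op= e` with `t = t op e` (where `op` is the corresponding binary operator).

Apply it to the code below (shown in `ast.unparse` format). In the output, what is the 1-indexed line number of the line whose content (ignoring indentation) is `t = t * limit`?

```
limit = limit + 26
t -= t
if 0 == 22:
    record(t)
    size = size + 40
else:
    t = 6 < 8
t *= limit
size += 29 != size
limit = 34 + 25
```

8

Transformed code:
limit = limit + 26
t = t - t
if 0 == 22:
    record(t)
    size = size + 40
else:
    t = 6 < 8
t = t * limit
size = size + (29 != size)
limit = 34 + 25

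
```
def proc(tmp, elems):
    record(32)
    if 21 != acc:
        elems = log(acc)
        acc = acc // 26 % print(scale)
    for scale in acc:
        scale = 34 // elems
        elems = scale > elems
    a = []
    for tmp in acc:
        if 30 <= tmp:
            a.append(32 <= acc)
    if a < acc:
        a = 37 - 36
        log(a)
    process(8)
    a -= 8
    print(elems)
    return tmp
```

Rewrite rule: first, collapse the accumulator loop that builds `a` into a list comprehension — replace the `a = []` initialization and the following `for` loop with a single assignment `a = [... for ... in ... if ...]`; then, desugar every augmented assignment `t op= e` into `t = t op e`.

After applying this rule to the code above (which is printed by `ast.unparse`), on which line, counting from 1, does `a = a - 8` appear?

14

Transformed code:
def proc(tmp, elems):
    record(32)
    if 21 != acc:
        elems = log(acc)
        acc = acc // 26 % print(scale)
    for scale in acc:
        scale = 34 // elems
        elems = scale > elems
    a = [32 <= acc for tmp in acc if 30 <= tmp]
    if a < acc:
        a = 37 - 36
        log(a)
    process(8)
    a = a - 8
    print(elems)
    return tmp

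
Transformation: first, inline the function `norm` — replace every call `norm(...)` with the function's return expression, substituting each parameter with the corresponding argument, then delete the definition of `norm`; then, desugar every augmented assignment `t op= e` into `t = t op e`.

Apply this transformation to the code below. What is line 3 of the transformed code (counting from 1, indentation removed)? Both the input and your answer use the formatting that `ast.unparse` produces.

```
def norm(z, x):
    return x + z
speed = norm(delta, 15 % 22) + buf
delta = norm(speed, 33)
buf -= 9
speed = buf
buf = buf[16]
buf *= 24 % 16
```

Transformed code:
speed = 15 % 22 + delta + buf
delta = 33 + speed
buf = buf - 9
speed = buf
buf = buf[16]
buf = buf * (24 % 16)

buf = buf - 9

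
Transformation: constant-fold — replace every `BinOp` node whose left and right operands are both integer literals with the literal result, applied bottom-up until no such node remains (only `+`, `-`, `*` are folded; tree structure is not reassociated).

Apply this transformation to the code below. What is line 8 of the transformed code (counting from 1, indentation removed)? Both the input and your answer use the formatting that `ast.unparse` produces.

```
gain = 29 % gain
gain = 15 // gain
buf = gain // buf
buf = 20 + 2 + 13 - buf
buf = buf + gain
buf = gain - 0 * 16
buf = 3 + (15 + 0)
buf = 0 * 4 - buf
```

buf = 0 - buf

Transformed code:
gain = 29 % gain
gain = 15 // gain
buf = gain // buf
buf = 35 - buf
buf = buf + gain
buf = gain - 0
buf = 18
buf = 0 - buf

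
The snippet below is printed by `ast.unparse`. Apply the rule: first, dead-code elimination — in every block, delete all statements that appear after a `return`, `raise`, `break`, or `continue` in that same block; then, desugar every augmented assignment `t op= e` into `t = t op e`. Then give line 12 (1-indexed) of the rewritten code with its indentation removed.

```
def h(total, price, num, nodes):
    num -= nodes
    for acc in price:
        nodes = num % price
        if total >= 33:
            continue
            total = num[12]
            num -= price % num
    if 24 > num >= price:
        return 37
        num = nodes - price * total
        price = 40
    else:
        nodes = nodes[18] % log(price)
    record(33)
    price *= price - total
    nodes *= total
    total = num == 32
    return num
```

Transformed code:
def h(total, price, num, nodes):
    num = num - nodes
    for acc in price:
        nodes = num % price
        if total >= 33:
            continue
    if 24 > num >= price:
        return 37
    else:
        nodes = nodes[18] % log(price)
    record(33)
    price = price * (price - total)
    nodes = nodes * total
    total = num == 32
    return num

price = price * (price - total)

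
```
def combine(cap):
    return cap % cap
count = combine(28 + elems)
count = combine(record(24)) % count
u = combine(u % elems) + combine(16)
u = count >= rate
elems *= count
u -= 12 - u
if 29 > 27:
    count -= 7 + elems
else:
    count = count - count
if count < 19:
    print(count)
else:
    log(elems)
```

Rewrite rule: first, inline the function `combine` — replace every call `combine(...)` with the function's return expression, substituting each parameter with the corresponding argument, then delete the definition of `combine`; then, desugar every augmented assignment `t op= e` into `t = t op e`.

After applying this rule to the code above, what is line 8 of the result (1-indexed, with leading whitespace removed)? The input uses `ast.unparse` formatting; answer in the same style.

count = count - (7 + elems)

Transformed code:
count = (28 + elems) % (28 + elems)
count = record(24) % record(24) % count
u = u % elems % (u % elems) + 16 % 16
u = count >= rate
elems = elems * count
u = u - (12 - u)
if 29 > 27:
    count = count - (7 + elems)
else:
    count = count - count
if count < 19:
    print(count)
else:
    log(elems)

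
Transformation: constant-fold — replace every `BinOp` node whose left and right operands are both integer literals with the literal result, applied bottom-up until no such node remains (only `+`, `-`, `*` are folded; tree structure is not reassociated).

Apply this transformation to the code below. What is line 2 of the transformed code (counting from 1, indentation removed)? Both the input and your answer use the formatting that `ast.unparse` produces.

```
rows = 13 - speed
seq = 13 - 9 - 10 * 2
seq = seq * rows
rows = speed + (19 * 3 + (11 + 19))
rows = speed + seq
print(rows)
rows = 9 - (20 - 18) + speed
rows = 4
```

Transformed code:
rows = 13 - speed
seq = -16
seq = seq * rows
rows = speed + 87
rows = speed + seq
print(rows)
rows = 7 + speed
rows = 4

seq = -16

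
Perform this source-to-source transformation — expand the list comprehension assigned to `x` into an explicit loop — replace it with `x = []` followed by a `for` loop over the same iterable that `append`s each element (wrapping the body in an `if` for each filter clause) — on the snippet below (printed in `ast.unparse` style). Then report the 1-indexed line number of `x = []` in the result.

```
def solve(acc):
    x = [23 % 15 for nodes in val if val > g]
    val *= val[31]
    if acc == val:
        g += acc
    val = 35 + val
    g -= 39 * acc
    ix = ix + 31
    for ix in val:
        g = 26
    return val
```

2

Transformed code:
def solve(acc):
    x = []
    for nodes in val:
        if val > g:
            x.append(23 % 15)
    val *= val[31]
    if acc == val:
        g += acc
    val = 35 + val
    g -= 39 * acc
    ix = ix + 31
    for ix in val:
        g = 26
    return val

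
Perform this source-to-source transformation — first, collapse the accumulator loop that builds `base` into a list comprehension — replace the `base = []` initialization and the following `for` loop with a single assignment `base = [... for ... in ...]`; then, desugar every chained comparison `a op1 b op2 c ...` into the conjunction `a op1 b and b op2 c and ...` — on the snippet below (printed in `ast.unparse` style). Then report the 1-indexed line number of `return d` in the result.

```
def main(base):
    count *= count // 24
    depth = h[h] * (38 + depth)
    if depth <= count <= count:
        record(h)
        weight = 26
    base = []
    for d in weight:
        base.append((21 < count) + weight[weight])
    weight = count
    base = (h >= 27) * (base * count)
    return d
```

Transformed code:
def main(base):
    count *= count // 24
    depth = h[h] * (38 + depth)
    if depth <= count and count <= count:
        record(h)
        weight = 26
    base = [(21 < count) + weight[weight] for d in weight]
    weight = count
    base = (h >= 27) * (base * count)
    return d

10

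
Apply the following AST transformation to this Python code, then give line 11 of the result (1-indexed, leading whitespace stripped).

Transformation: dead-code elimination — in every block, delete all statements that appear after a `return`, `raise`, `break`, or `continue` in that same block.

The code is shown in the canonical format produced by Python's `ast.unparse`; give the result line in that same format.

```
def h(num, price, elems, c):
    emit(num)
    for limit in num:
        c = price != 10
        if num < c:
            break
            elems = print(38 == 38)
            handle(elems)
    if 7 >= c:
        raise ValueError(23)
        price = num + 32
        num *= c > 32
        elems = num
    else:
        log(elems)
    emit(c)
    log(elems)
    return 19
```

emit(c)

Transformed code:
def h(num, price, elems, c):
    emit(num)
    for limit in num:
        c = price != 10
        if num < c:
            break
    if 7 >= c:
        raise ValueError(23)
    else:
        log(elems)
    emit(c)
    log(elems)
    return 19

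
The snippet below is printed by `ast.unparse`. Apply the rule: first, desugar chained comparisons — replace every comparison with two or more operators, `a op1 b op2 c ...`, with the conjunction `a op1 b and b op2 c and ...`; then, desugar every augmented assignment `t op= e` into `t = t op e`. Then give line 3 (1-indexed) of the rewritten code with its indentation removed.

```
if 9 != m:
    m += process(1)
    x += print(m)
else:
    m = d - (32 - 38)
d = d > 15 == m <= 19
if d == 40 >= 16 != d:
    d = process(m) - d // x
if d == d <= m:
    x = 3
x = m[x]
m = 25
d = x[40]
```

x = x + print(m)

Transformed code:
if 9 != m:
    m = m + process(1)
    x = x + print(m)
else:
    m = d - (32 - 38)
d = d > 15 and 15 == m and (m <= 19)
if d == 40 and 40 >= 16 and (16 != d):
    d = process(m) - d // x
if d == d and d <= m:
    x = 3
x = m[x]
m = 25
d = x[40]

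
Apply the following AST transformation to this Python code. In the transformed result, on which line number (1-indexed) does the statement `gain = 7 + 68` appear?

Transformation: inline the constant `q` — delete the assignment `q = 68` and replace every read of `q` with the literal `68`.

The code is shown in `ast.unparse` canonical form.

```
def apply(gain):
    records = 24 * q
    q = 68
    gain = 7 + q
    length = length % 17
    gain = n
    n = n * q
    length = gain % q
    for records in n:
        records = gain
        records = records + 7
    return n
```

3

Transformed code:
def apply(gain):
    records = 24 * 68
    gain = 7 + 68
    length = length % 17
    gain = n
    n = n * 68
    length = gain % 68
    for records in n:
        records = gain
        records = records + 7
    return n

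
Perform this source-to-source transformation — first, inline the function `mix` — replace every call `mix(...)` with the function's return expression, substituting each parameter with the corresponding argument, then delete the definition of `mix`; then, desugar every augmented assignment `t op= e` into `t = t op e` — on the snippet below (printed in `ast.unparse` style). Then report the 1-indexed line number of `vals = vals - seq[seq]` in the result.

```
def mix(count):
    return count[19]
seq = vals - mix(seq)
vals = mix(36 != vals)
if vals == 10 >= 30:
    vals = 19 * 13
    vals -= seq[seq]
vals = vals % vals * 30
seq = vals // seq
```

5

Transformed code:
seq = vals - seq[19]
vals = (36 != vals)[19]
if vals == 10 >= 30:
    vals = 19 * 13
    vals = vals - seq[seq]
vals = vals % vals * 30
seq = vals // seq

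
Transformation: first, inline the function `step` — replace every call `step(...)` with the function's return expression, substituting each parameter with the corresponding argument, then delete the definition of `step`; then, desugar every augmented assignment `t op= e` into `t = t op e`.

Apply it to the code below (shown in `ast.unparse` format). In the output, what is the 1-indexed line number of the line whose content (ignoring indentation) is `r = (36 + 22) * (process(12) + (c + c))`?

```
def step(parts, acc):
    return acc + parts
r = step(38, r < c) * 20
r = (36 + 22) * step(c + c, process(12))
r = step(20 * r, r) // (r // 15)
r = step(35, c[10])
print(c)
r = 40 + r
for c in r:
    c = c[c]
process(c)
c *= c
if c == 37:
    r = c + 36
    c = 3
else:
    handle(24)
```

Transformed code:
r = ((r < c) + 38) * 20
r = (36 + 22) * (process(12) + (c + c))
r = (r + 20 * r) // (r // 15)
r = c[10] + 35
print(c)
r = 40 + r
for c in r:
    c = c[c]
process(c)
c = c * c
if c == 37:
    r = c + 36
    c = 3
else:
    handle(24)

2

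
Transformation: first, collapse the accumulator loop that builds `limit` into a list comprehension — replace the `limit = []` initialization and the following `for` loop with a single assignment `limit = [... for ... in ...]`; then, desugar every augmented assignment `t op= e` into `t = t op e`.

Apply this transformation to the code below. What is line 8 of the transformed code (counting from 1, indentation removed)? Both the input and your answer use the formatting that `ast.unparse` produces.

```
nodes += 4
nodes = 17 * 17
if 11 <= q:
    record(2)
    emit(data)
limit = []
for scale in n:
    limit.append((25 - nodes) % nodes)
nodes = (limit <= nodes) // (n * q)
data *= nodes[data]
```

Transformed code:
nodes = nodes + 4
nodes = 17 * 17
if 11 <= q:
    record(2)
    emit(data)
limit = [(25 - nodes) % nodes for scale in n]
nodes = (limit <= nodes) // (n * q)
data = data * nodes[data]

data = data * nodes[data]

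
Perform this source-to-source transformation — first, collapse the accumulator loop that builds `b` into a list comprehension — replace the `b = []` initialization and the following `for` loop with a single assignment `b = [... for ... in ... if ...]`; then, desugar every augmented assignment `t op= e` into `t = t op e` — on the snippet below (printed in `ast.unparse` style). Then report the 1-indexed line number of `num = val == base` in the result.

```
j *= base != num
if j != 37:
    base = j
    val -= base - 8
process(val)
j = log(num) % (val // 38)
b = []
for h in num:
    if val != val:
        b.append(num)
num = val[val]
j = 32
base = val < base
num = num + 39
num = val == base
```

12

Transformed code:
j = j * (base != num)
if j != 37:
    base = j
    val = val - (base - 8)
process(val)
j = log(num) % (val // 38)
b = [num for h in num if val != val]
num = val[val]
j = 32
base = val < base
num = num + 39
num = val == base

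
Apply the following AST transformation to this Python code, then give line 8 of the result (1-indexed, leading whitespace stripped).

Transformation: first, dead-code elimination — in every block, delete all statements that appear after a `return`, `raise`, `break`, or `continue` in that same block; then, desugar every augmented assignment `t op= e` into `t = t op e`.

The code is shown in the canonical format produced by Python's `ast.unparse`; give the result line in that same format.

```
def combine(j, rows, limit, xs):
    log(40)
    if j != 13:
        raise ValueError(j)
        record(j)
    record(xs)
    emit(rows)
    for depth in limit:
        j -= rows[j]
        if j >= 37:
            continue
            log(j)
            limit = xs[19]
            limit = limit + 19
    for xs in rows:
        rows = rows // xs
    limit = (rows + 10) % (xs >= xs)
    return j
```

j = j - rows[j]

Transformed code:
def combine(j, rows, limit, xs):
    log(40)
    if j != 13:
        raise ValueError(j)
    record(xs)
    emit(rows)
    for depth in limit:
        j = j - rows[j]
        if j >= 37:
            continue
    for xs in rows:
        rows = rows // xs
    limit = (rows + 10) % (xs >= xs)
    return j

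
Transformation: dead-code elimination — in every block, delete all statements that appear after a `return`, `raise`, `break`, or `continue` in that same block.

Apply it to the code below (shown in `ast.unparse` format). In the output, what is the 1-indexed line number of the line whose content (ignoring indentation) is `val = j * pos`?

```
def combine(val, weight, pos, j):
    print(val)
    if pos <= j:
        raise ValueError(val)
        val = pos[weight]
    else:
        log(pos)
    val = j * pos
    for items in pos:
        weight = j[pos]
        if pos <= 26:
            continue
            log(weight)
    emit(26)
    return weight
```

Transformed code:
def combine(val, weight, pos, j):
    print(val)
    if pos <= j:
        raise ValueError(val)
    else:
        log(pos)
    val = j * pos
    for items in pos:
        weight = j[pos]
        if pos <= 26:
            continue
    emit(26)
    return weight

7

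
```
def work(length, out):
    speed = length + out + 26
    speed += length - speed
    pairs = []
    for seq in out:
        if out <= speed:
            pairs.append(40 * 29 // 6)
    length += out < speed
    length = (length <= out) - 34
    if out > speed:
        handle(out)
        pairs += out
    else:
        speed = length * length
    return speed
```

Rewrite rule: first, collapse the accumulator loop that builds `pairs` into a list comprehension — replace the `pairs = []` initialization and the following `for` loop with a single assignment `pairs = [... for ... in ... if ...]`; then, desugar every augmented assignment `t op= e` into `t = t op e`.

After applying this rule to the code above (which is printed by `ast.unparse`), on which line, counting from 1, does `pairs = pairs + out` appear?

9

Transformed code:
def work(length, out):
    speed = length + out + 26
    speed = speed + (length - speed)
    pairs = [40 * 29 // 6 for seq in out if out <= speed]
    length = length + (out < speed)
    length = (length <= out) - 34
    if out > speed:
        handle(out)
        pairs = pairs + out
    else:
        speed = length * length
    return speed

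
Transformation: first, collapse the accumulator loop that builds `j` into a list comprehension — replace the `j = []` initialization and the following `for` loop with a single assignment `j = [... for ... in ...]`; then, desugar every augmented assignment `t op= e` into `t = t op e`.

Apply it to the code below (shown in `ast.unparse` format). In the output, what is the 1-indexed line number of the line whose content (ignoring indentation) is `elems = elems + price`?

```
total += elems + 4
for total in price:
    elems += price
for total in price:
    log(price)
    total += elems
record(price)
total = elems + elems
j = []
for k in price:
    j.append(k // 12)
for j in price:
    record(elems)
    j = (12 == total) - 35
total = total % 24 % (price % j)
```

Transformed code:
total = total + (elems + 4)
for total in price:
    elems = elems + price
for total in price:
    log(price)
    total = total + elems
record(price)
total = elems + elems
j = [k // 12 for k in price]
for j in price:
    record(elems)
    j = (12 == total) - 35
total = total % 24 % (price % j)

3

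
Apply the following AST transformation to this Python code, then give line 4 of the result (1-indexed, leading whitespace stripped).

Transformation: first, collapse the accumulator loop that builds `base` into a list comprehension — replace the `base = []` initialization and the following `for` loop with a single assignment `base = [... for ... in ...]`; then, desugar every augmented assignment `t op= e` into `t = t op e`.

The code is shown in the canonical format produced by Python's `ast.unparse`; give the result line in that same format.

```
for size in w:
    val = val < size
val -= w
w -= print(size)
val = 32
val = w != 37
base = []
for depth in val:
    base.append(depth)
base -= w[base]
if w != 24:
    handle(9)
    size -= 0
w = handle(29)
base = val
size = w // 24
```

Transformed code:
for size in w:
    val = val < size
val = val - w
w = w - print(size)
val = 32
val = w != 37
base = [depth for depth in val]
base = base - w[base]
if w != 24:
    handle(9)
    size = size - 0
w = handle(29)
base = val
size = w // 24

w = w - print(size)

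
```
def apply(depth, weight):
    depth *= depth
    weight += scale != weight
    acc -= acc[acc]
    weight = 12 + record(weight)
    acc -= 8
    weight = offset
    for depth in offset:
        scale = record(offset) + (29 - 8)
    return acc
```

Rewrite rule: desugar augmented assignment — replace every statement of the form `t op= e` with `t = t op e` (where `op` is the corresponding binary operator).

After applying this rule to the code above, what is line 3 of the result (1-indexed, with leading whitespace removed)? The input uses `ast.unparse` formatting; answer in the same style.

Transformed code:
def apply(depth, weight):
    depth = depth * depth
    weight = weight + (scale != weight)
    acc = acc - acc[acc]
    weight = 12 + record(weight)
    acc = acc - 8
    weight = offset
    for depth in offset:
        scale = record(offset) + (29 - 8)
    return acc

weight = weight + (scale != weight)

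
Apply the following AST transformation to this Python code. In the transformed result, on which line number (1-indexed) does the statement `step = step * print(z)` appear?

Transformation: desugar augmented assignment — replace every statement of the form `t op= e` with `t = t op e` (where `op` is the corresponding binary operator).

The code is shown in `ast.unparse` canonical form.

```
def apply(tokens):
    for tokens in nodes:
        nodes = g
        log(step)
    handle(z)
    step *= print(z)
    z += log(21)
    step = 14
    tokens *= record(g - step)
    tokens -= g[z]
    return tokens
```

Transformed code:
def apply(tokens):
    for tokens in nodes:
        nodes = g
        log(step)
    handle(z)
    step = step * print(z)
    z = z + log(21)
    step = 14
    tokens = tokens * record(g - step)
    tokens = tokens - g[z]
    return tokens

6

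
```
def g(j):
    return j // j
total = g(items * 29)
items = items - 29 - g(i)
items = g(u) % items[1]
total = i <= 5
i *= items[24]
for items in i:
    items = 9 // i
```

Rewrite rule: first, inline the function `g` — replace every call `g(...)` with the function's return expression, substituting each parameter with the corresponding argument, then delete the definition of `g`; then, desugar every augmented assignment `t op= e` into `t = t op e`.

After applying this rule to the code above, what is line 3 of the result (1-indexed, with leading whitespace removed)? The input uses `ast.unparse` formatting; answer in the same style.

Transformed code:
total = items * 29 // (items * 29)
items = items - 29 - i // i
items = u // u % items[1]
total = i <= 5
i = i * items[24]
for items in i:
    items = 9 // i

items = u // u % items[1]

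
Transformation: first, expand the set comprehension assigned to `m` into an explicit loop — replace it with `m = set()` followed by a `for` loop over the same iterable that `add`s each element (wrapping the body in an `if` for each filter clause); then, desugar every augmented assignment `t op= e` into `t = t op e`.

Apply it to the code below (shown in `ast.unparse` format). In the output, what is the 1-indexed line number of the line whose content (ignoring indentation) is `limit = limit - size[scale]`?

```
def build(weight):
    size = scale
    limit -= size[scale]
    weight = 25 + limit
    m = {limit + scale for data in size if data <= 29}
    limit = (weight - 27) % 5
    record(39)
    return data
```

Transformed code:
def build(weight):
    size = scale
    limit = limit - size[scale]
    weight = 25 + limit
    m = set()
    for data in size:
        if data <= 29:
            m.add(limit + scale)
    limit = (weight - 27) % 5
    record(39)
    return data

3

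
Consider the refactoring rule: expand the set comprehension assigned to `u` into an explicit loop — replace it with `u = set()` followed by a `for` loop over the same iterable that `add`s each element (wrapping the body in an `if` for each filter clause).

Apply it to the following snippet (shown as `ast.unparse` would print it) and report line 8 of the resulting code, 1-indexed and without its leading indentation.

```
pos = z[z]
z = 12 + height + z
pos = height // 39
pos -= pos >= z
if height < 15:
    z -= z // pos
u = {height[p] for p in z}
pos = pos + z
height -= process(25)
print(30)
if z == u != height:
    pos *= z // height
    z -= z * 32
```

for p in z:

Transformed code:
pos = z[z]
z = 12 + height + z
pos = height // 39
pos -= pos >= z
if height < 15:
    z -= z // pos
u = set()
for p in z:
    u.add(height[p])
pos = pos + z
height -= process(25)
print(30)
if z == u != height:
    pos *= z // height
    z -= z * 32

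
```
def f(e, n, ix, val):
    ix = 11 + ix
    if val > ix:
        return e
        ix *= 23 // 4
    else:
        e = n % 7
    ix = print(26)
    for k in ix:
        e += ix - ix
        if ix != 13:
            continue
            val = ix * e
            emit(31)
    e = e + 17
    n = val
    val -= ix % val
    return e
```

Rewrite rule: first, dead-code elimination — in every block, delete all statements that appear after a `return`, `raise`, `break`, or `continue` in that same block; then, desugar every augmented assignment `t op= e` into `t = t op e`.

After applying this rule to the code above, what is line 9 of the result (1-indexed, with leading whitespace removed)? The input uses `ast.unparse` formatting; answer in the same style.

Transformed code:
def f(e, n, ix, val):
    ix = 11 + ix
    if val > ix:
        return e
    else:
        e = n % 7
    ix = print(26)
    for k in ix:
        e = e + (ix - ix)
        if ix != 13:
            continue
    e = e + 17
    n = val
    val = val - ix % val
    return e

e = e + (ix - ix)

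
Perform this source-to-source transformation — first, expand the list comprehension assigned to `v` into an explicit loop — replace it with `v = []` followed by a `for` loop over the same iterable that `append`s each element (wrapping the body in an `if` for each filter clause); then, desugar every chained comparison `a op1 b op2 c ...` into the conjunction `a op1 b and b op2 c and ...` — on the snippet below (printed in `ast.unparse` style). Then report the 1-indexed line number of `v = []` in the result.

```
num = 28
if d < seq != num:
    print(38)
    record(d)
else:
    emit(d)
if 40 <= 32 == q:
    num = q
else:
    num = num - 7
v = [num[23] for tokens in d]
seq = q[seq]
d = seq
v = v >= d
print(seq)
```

11

Transformed code:
num = 28
if d < seq and seq != num:
    print(38)
    record(d)
else:
    emit(d)
if 40 <= 32 and 32 == q:
    num = q
else:
    num = num - 7
v = []
for tokens in d:
    v.append(num[23])
seq = q[seq]
d = seq
v = v >= d
print(seq)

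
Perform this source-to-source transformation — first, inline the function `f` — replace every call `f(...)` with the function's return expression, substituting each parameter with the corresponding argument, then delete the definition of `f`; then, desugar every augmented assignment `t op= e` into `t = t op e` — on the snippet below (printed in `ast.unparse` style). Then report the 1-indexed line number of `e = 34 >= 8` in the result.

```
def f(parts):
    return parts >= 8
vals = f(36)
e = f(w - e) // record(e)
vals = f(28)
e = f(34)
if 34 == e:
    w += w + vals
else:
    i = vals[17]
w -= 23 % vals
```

4

Transformed code:
vals = 36 >= 8
e = (w - e >= 8) // record(e)
vals = 28 >= 8
e = 34 >= 8
if 34 == e:
    w = w + (w + vals)
else:
    i = vals[17]
w = w - 23 % vals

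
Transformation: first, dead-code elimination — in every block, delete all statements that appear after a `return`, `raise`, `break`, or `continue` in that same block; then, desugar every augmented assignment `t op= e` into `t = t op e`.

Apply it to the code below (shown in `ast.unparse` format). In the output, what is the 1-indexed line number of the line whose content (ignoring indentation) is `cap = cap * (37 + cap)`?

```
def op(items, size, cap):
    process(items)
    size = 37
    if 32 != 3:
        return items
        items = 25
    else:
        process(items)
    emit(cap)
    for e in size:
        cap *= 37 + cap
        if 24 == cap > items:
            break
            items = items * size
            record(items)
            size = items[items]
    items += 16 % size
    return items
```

10

Transformed code:
def op(items, size, cap):
    process(items)
    size = 37
    if 32 != 3:
        return items
    else:
        process(items)
    emit(cap)
    for e in size:
        cap = cap * (37 + cap)
        if 24 == cap > items:
            break
    items = items + 16 % size
    return items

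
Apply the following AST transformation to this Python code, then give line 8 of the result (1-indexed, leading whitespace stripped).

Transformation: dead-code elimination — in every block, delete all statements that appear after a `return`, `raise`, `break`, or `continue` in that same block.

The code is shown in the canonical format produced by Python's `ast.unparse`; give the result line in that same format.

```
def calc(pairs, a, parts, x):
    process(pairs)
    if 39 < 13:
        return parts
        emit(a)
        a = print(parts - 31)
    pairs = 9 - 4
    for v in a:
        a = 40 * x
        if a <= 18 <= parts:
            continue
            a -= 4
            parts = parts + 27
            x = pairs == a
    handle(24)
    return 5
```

if a <= 18 <= parts:

Transformed code:
def calc(pairs, a, parts, x):
    process(pairs)
    if 39 < 13:
        return parts
    pairs = 9 - 4
    for v in a:
        a = 40 * x
        if a <= 18 <= parts:
            continue
    handle(24)
    return 5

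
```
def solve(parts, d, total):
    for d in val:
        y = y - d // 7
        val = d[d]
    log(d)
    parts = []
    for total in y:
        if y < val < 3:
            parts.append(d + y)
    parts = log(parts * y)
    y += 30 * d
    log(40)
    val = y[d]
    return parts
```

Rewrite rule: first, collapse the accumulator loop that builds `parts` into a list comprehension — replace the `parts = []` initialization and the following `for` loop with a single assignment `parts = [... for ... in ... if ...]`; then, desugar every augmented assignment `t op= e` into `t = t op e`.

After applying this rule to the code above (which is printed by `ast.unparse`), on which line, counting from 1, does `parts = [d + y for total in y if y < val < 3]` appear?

6

Transformed code:
def solve(parts, d, total):
    for d in val:
        y = y - d // 7
        val = d[d]
    log(d)
    parts = [d + y for total in y if y < val < 3]
    parts = log(parts * y)
    y = y + 30 * d
    log(40)
    val = y[d]
    return parts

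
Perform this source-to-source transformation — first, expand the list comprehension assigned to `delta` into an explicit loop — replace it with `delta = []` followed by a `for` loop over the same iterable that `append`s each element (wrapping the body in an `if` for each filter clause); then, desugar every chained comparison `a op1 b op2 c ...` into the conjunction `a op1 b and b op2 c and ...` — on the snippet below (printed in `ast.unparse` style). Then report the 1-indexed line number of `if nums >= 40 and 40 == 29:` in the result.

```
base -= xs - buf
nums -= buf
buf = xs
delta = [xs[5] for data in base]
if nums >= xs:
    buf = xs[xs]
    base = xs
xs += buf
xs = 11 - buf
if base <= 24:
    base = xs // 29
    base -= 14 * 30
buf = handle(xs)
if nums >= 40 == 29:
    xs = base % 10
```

16

Transformed code:
base -= xs - buf
nums -= buf
buf = xs
delta = []
for data in base:
    delta.append(xs[5])
if nums >= xs:
    buf = xs[xs]
    base = xs
xs += buf
xs = 11 - buf
if base <= 24:
    base = xs // 29
    base -= 14 * 30
buf = handle(xs)
if nums >= 40 and 40 == 29:
    xs = base % 10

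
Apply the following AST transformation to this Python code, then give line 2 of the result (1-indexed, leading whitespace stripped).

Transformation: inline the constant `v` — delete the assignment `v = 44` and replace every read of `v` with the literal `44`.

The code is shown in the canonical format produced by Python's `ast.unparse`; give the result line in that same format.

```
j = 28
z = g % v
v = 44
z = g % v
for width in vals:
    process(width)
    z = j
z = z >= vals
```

Transformed code:
j = 28
z = g % 44
z = g % 44
for width in vals:
    process(width)
    z = j
z = z >= vals

z = g % 44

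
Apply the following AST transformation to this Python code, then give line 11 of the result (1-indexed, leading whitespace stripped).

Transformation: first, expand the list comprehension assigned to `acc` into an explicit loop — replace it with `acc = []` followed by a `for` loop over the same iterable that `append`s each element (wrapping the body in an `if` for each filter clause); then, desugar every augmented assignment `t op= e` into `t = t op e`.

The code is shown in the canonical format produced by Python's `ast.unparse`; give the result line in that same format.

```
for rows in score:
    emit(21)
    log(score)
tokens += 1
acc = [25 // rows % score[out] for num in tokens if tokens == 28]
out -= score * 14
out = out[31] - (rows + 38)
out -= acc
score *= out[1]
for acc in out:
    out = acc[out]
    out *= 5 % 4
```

Transformed code:
for rows in score:
    emit(21)
    log(score)
tokens = tokens + 1
acc = []
for num in tokens:
    if tokens == 28:
        acc.append(25 // rows % score[out])
out = out - score * 14
out = out[31] - (rows + 38)
out = out - acc
score = score * out[1]
for acc in out:
    out = acc[out]
    out = out * (5 % 4)

out = out - acc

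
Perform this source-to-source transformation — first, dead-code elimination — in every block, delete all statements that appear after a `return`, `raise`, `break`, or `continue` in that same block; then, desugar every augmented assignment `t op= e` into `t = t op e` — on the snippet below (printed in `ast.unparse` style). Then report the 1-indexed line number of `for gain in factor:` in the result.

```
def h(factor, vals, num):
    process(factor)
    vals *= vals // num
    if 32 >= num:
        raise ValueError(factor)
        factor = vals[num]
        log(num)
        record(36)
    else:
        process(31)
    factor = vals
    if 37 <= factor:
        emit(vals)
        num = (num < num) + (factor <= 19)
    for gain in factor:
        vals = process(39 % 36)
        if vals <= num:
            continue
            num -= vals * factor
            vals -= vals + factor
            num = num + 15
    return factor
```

Transformed code:
def h(factor, vals, num):
    process(factor)
    vals = vals * (vals // num)
    if 32 >= num:
        raise ValueError(factor)
    else:
        process(31)
    factor = vals
    if 37 <= factor:
        emit(vals)
        num = (num < num) + (factor <= 19)
    for gain in factor:
        vals = process(39 % 36)
        if vals <= num:
            continue
    return factor

12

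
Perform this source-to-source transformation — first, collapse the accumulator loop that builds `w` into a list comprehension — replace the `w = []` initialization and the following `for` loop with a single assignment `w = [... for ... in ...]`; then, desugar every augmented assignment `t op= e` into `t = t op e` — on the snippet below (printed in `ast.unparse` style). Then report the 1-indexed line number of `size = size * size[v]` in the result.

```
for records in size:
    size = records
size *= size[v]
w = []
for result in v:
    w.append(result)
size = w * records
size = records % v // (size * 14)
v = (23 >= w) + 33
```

3

Transformed code:
for records in size:
    size = records
size = size * size[v]
w = [result for result in v]
size = w * records
size = records % v // (size * 14)
v = (23 >= w) + 33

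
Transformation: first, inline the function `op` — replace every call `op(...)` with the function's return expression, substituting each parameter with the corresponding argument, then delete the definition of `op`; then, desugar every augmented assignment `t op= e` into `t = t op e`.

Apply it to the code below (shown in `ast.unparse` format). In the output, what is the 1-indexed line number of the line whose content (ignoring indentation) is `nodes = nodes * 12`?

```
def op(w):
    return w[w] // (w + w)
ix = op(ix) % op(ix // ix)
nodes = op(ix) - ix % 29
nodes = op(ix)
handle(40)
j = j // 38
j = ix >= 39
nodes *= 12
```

Transformed code:
ix = ix[ix] // (ix + ix) % ((ix // ix)[ix // ix] // (ix // ix + ix // ix))
nodes = ix[ix] // (ix + ix) - ix % 29
nodes = ix[ix] // (ix + ix)
handle(40)
j = j // 38
j = ix >= 39
nodes = nodes * 12

7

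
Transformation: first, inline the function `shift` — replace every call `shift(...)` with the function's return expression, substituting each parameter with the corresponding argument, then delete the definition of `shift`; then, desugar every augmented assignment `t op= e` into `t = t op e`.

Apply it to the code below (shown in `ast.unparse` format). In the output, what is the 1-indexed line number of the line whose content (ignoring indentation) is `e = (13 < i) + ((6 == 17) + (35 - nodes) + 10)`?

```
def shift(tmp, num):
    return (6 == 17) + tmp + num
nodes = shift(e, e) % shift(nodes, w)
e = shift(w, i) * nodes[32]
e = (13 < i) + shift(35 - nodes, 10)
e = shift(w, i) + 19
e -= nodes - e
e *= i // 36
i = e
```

Transformed code:
nodes = ((6 == 17) + e + e) % ((6 == 17) + nodes + w)
e = ((6 == 17) + w + i) * nodes[32]
e = (13 < i) + ((6 == 17) + (35 - nodes) + 10)
e = (6 == 17) + w + i + 19
e = e - (nodes - e)
e = e * (i // 36)
i = e

3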